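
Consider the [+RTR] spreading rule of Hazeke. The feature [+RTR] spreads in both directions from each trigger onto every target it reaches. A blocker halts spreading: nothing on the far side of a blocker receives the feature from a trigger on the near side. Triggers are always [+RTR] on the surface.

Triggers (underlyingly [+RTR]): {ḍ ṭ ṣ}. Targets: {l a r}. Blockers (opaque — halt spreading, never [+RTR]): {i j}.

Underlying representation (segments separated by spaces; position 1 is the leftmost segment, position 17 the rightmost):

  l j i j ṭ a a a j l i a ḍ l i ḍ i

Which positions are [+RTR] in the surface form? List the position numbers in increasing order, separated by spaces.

From /ṭ/ at 5 rightward: 6 /a/ → [+RTR]; 7 /a/ → [+RTR]; 8 /a/ → [+RTR]; 9 /j/ blocks.
From /ṭ/ at 5 leftward: 4 /j/ blocks.
From /ḍ/ at 13 rightward: 14 /l/ → [+RTR]; 15 /i/ blocks.
From /ḍ/ at 13 leftward: 12 /a/ → [+RTR]; 11 /i/ blocks.
From /ḍ/ at 16 rightward: 17 /i/ blocks.
From /ḍ/ at 16 leftward: 15 /i/ blocks.
Targets with no active source: positions 1 10 stay [-emphatic].

5 6 7 8 12 13 14 16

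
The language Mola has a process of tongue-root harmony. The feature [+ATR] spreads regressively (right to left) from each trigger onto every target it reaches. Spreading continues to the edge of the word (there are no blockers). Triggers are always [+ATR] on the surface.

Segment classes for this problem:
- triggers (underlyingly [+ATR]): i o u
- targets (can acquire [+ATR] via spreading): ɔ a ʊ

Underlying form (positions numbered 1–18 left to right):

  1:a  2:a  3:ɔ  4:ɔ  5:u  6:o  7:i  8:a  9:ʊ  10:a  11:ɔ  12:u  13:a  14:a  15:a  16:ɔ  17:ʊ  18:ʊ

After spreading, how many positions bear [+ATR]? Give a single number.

12

From /u/ at 5 leftward: 4 /ɔ/ → [+ATR]; 3 /ɔ/ → [+ATR]; 2 /a/ → [+ATR]; 1 /a/ → [+ATR]; word edge.
From /o/ at 6 leftward: 5 /u/ is itself a trigger — this domain ends here.
From /i/ at 7 leftward: 6 /o/ is itself a trigger — this domain ends here.
From /u/ at 12 leftward: 11 /ɔ/ → [+ATR]; 10 /a/ → [+ATR]; 9 /ʊ/ → [+ATR]; 8 /a/ → [+ATR]; 7 /i/ is itself a trigger — this domain ends here.
Targets with no active source: positions 13 14 15 16 17 18 stay [-ATR].
[+ATR] positions on the surface: 1 2 3 4 5 6 7 8 9 10 11 12.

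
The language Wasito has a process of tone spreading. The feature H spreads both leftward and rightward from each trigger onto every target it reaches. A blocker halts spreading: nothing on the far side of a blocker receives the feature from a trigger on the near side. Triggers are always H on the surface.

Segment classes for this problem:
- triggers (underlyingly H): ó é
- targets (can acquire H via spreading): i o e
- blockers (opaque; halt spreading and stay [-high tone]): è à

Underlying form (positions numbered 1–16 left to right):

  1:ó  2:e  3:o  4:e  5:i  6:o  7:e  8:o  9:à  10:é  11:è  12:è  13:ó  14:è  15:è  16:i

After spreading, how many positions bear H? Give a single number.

10

From /ó/ at 1 rightward: 2 /e/ → H; 3 /o/ → H; 4 /e/ → H; 5 /i/ → H; 6 /o/ → H; 7 /e/ → H; 8 /o/ → H; 9 /à/ blocks.
From /ó/ at 1 leftward: word edge.
From /é/ at 10 rightward: 11 /è/ blocks.
From /é/ at 10 leftward: 9 /à/ blocks.
From /ó/ at 13 rightward: 14 /è/ blocks.
From /ó/ at 13 leftward: 12 /è/ blocks.
Target with no active source: position 16 stays [-high tone].
H positions on the surface: 1 2 3 4 5 6 7 8 10 13.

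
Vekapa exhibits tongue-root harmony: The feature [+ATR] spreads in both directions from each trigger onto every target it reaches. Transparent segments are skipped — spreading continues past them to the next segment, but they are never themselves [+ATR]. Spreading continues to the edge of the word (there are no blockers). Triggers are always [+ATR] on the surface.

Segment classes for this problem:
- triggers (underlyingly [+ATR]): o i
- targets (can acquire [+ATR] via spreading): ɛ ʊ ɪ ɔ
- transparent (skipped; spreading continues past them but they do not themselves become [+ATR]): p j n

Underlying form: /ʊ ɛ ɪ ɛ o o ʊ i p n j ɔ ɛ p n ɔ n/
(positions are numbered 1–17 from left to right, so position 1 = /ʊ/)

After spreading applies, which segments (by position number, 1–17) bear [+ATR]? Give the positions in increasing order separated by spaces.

From /o/ at 5 rightward: 6 /o/ is itself a trigger — this domain ends here.
From /o/ at 5 leftward: 4 /ɛ/ → [+ATR]; 3 /ɪ/ → [+ATR]; 2 /ɛ/ → [+ATR]; 1 /ʊ/ → [+ATR]; word edge.
From /o/ at 6 rightward: 7 /ʊ/ → [+ATR]; 8 /i/ is itself a trigger — this domain ends here.
From /o/ at 6 leftward: 5 /o/ is itself a trigger — this domain ends here.
From /i/ at 8 rightward: 9 /p/ transparent; 10 /n/ transparent; 11 /j/ transparent; 12 /ɔ/ → [+ATR]; 13 /ɛ/ → [+ATR]; 14 /p/ transparent; 15 /n/ transparent; 16 /ɔ/ → [+ATR]; 17 /n/ transparent; word edge.
From /i/ at 8 leftward: 7 /ʊ/ → [+ATR]; 6 /o/ is itself a trigger — this domain ends here.

1 2 3 4 5 6 7 8 12 13 16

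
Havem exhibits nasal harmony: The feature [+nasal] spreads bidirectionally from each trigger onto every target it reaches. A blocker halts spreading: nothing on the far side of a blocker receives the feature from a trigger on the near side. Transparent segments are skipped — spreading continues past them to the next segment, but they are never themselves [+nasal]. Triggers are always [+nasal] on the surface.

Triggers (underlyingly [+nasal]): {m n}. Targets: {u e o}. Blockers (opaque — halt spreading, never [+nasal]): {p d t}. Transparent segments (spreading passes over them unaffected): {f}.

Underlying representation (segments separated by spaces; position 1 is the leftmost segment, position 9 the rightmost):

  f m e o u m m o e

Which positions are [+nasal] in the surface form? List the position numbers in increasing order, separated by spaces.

From /m/ at 2 rightward: 3 /e/ → [+nasal]; 4 /o/ → [+nasal]; 5 /u/ → [+nasal]; 6 /m/ is itself a trigger — this domain ends here.
From /m/ at 2 leftward: 1 /f/ transparent; word edge.
From /m/ at 6 rightward: 7 /m/ is itself a trigger — this domain ends here.
From /m/ at 6 leftward: 5 /u/ → [+nasal]; 4 /o/ → [+nasal]; 3 /e/ → [+nasal]; 2 /m/ is itself a trigger — this domain ends here.
From /m/ at 7 rightward: 8 /o/ → [+nasal]; 9 /e/ → [+nasal]; word edge.
From /m/ at 7 leftward: 6 /m/ is itself a trigger — this domain ends here.

2 3 4 5 6 7 8 9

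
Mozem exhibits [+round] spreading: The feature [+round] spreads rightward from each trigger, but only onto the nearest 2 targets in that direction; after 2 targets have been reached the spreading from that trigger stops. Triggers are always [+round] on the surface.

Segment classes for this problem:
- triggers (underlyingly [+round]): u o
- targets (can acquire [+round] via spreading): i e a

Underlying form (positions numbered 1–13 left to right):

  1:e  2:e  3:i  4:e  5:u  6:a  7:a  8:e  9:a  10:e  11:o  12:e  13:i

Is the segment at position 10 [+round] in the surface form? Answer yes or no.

no

From /u/ at 5 rightward: 6 /a/ → [+round]; 7 /a/ → [+round]; bound reached.
From /o/ at 11 rightward: 12 /e/ → [+round]; 13 /i/ → [+round]; bound reached.
Targets with no active source: positions 1 2 3 4 8 9 10 stay [-round].
[+round] positions on the surface: 5 6 7 11 12 13.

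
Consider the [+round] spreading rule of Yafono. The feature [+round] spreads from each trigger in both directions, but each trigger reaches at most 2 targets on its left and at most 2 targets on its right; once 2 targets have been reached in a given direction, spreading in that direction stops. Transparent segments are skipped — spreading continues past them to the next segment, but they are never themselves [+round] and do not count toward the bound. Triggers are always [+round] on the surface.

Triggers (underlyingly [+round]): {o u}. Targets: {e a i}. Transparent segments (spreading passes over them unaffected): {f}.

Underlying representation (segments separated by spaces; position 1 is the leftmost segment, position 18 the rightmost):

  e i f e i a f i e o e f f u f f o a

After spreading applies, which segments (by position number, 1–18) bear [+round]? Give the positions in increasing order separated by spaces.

From /o/ at 10 rightward: 11 /e/ → [+round]; 12 /f/ transparent; 13 /f/ transparent; 14 /u/ is itself a trigger — this domain ends here.
From /o/ at 10 leftward: 9 /e/ → [+round]; 8 /i/ → [+round]; bound reached.
From /u/ at 14 rightward: 15 /f/ transparent; 16 /f/ transparent; 17 /o/ is itself a trigger — this domain ends here.
From /u/ at 14 leftward: 13 /f/ transparent; 12 /f/ transparent; 11 /e/ → [+round]; 10 /o/ is itself a trigger — this domain ends here.
From /o/ at 17 rightward: 18 /a/ → [+round]; word edge.
From /o/ at 17 leftward: 16 /f/ transparent; 15 /f/ transparent; 14 /u/ is itself a trigger — this domain ends here.
Targets with no active source: positions 1 2 4 5 6 stay [-round].

8 9 10 11 14 17 18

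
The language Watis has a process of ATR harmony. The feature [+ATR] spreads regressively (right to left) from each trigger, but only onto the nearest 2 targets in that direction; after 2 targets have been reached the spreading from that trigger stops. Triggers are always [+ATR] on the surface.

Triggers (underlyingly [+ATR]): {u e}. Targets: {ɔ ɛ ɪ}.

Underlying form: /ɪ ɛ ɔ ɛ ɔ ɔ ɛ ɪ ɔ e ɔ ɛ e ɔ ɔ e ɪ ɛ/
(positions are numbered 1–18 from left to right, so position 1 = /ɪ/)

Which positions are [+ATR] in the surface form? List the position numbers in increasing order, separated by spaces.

From /e/ at 10 leftward: 9 /ɔ/ → [+ATR]; 8 /ɪ/ → [+ATR]; bound reached.
From /e/ at 13 leftward: 12 /ɛ/ → [+ATR]; 11 /ɔ/ → [+ATR]; bound reached.
From /e/ at 16 leftward: 15 /ɔ/ → [+ATR]; 14 /ɔ/ → [+ATR]; bound reached.
Targets with no active source: positions 1 2 3 4 5 6 7 17 18 stay [-ATR].

8 9 10 11 12 13 14 15 16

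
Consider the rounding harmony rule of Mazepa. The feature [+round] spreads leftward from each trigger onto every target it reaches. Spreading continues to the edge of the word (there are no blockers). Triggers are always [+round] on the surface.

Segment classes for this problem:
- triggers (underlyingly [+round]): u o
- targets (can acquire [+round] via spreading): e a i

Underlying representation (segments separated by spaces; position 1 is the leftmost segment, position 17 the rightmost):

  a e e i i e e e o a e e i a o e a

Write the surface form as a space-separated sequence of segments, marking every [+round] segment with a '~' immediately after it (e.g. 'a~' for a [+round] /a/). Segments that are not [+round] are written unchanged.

From /o/ at 9 leftward: 8 /e/ → [+round]; 7 /e/ → [+round]; 6 /e/ → [+round]; 5 /i/ → [+round]; 4 /i/ → [+round]; 3 /e/ → [+round]; 2 /e/ → [+round]; 1 /a/ → [+round]; word edge.
From /o/ at 15 leftward: 14 /a/ → [+round]; 13 /i/ → [+round]; 12 /e/ → [+round]; 11 /e/ → [+round]; 10 /a/ → [+round]; 9 /o/ is itself a trigger — this domain ends here.
Targets with no active source: positions 16 17 stay [-round].
[+round] positions on the surface: 1 2 3 4 5 6 7 8 9 10 11 12 13 14 15.

a~ e~ e~ i~ i~ e~ e~ e~ o~ a~ e~ e~ i~ a~ o~ e a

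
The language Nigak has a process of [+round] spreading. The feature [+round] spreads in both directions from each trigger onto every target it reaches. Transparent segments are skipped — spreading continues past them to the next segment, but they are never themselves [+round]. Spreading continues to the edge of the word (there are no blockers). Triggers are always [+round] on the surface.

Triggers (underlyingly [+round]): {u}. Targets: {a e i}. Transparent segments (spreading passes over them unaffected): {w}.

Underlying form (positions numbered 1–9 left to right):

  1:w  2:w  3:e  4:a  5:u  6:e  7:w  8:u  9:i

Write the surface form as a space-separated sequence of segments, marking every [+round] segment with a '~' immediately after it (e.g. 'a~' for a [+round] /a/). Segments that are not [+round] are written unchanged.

w w e~ a~ u~ e~ w u~ i~

From /u/ at 5 rightward: 6 /e/ → [+round]; 7 /w/ transparent; 8 /u/ is itself a trigger — this domain ends here.
From /u/ at 5 leftward: 4 /a/ → [+round]; 3 /e/ → [+round]; 2 /w/ transparent; 1 /w/ transparent; word edge.
From /u/ at 8 rightward: 9 /i/ → [+round]; word edge.
From /u/ at 8 leftward: 7 /w/ transparent; 6 /e/ → [+round]; 5 /u/ is itself a trigger — this domain ends here.
[+round] positions on the surface: 3 4 5 6 8 9.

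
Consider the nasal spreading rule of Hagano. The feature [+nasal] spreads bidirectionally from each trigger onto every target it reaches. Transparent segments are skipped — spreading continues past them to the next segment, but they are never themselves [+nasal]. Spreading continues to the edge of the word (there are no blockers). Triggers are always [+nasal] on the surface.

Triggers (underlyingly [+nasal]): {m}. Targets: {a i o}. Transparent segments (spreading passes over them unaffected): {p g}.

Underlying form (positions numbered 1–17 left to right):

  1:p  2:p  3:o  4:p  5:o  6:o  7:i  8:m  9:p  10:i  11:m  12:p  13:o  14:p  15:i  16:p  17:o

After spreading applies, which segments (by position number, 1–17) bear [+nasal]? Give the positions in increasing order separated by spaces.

3 5 6 7 8 10 11 13 15 17

From /m/ at 8 rightward: 9 /p/ transparent; 10 /i/ → [+nasal]; 11 /m/ is itself a trigger — this domain ends here.
From /m/ at 8 leftward: 7 /i/ → [+nasal]; 6 /o/ → [+nasal]; 5 /o/ → [+nasal]; 4 /p/ transparent; 3 /o/ → [+nasal]; 2 /p/ transparent; 1 /p/ transparent; word edge.
From /m/ at 11 rightward: 12 /p/ transparent; 13 /o/ → [+nasal]; 14 /p/ transparent; 15 /i/ → [+nasal]; 16 /p/ transparent; 17 /o/ → [+nasal]; word edge.
From /m/ at 11 leftward: 10 /i/ → [+nasal]; 9 /p/ transparent; 8 /m/ is itself a trigger — this domain ends here.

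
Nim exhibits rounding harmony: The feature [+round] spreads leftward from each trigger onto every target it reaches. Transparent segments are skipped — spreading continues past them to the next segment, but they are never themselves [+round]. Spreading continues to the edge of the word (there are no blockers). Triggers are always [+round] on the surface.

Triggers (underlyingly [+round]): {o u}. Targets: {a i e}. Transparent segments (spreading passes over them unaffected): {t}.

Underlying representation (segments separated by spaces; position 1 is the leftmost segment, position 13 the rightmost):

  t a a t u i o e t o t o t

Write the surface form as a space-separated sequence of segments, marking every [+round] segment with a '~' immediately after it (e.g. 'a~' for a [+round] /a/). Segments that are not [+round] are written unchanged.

From /u/ at 5 leftward: 4 /t/ transparent; 3 /a/ → [+round]; 2 /a/ → [+round]; 1 /t/ transparent; word edge.
From /o/ at 7 leftward: 6 /i/ → [+round]; 5 /u/ is itself a trigger — this domain ends here.
From /o/ at 10 leftward: 9 /t/ transparent; 8 /e/ → [+round]; 7 /o/ is itself a trigger — this domain ends here.
From /o/ at 12 leftward: 11 /t/ transparent; 10 /o/ is itself a trigger — this domain ends here.
[+round] positions on the surface: 2 3 5 6 7 8 10 12.

t a~ a~ t u~ i~ o~ e~ t o~ t o~ t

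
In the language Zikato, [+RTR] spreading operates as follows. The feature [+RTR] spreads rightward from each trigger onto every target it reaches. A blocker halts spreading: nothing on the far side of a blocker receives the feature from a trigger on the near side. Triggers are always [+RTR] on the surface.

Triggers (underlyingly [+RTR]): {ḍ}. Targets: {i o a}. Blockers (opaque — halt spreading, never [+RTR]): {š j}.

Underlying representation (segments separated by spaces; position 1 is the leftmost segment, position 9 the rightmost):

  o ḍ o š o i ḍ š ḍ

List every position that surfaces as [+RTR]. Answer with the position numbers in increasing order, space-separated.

From /ḍ/ at 2 rightward: 3 /o/ → [+RTR]; 4 /š/ blocks.
From /ḍ/ at 7 rightward: 8 /š/ blocks.
From /ḍ/ at 9 rightward: word edge.
Targets with no active source: positions 1 5 6 stay [-emphatic].

2 3 7 9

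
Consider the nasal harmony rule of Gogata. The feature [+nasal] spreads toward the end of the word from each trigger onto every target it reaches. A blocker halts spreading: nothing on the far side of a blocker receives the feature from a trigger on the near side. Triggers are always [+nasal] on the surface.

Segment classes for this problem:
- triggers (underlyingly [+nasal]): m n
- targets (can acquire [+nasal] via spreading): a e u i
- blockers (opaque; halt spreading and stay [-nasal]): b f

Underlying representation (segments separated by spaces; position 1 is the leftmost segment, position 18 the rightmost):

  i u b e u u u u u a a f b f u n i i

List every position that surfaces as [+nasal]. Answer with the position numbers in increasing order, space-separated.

From /n/ at 16 rightward: 17 /i/ → [+nasal]; 18 /i/ → [+nasal]; word edge.
Targets with no active source: positions 1 2 4 5 6 7 8 9 10 11 15 stay [-nasal].

16 17 18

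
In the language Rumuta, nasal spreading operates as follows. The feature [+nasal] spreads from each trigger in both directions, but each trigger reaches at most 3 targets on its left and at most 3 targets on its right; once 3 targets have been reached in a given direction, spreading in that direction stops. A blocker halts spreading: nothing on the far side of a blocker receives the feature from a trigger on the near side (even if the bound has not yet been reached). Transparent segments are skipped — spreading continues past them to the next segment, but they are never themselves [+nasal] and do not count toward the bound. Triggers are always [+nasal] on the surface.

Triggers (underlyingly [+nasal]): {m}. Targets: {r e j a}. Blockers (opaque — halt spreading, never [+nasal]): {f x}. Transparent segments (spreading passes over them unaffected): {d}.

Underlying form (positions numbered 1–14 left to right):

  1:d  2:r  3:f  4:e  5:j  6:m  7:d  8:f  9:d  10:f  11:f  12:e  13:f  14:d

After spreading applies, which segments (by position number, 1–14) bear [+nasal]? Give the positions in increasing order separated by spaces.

From /m/ at 6 rightward: 7 /d/ transparent; 8 /f/ blocks.
From /m/ at 6 leftward: 5 /j/ → [+nasal]; 4 /e/ → [+nasal]; 3 /f/ blocks.
Targets with no active source: positions 2 12 stay [-nasal].

4 5 6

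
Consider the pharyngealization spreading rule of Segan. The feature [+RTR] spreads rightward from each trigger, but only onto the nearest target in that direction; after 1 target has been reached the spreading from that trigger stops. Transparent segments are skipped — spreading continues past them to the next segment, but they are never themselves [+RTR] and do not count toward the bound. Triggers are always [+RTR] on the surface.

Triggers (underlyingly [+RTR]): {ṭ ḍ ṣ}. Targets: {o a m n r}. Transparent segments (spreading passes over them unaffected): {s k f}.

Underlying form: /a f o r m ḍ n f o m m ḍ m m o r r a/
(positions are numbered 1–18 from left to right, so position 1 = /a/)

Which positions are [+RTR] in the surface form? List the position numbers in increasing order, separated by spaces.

From /ḍ/ at 6 rightward: 7 /n/ → [+RTR]; bound reached.
From /ḍ/ at 12 rightward: 13 /m/ → [+RTR]; bound reached.
Targets with no active source: positions 1 3 4 5 9 10 11 14 15 16 17 18 stay [-emphatic].

6 7 12 13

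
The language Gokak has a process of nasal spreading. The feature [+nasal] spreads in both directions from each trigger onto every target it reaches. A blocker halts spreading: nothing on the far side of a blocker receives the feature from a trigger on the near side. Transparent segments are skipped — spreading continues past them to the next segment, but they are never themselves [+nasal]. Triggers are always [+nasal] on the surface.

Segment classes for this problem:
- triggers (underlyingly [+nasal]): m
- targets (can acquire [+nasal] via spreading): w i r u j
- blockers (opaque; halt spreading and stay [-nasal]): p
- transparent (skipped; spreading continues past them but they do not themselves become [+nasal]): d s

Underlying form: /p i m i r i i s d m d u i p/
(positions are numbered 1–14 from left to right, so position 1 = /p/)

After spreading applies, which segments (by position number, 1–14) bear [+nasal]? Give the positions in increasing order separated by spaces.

2 3 4 5 6 7 10 12 13

From /m/ at 3 rightward: 4 /i/ → [+nasal]; 5 /r/ → [+nasal]; 6 /i/ → [+nasal]; 7 /i/ → [+nasal]; 8 /s/ transparent; 9 /d/ transparent; 10 /m/ is itself a trigger — this domain ends here.
From /m/ at 3 leftward: 2 /i/ → [+nasal]; 1 /p/ blocks.
From /m/ at 10 rightward: 11 /d/ transparent; 12 /u/ → [+nasal]; 13 /i/ → [+nasal]; 14 /p/ blocks.
From /m/ at 10 leftward: 9 /d/ transparent; 8 /s/ transparent; 7 /i/ → [+nasal]; 6 /i/ → [+nasal]; 5 /r/ → [+nasal]; 4 /i/ → [+nasal]; 3 /m/ is itself a trigger — this domain ends here.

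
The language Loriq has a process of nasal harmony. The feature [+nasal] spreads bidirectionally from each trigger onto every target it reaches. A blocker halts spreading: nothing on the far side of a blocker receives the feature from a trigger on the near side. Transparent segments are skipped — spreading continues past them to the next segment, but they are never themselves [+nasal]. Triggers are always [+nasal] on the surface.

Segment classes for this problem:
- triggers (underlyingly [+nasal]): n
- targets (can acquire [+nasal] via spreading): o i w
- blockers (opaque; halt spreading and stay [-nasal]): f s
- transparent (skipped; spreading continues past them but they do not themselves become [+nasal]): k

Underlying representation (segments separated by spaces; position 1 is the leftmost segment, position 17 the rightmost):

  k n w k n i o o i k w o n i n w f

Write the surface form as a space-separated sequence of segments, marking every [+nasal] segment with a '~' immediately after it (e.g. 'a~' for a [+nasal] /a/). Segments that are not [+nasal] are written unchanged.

From /n/ at 2 rightward: 3 /w/ → [+nasal]; 4 /k/ transparent; 5 /n/ is itself a trigger — this domain ends here.
From /n/ at 2 leftward: 1 /k/ transparent; word edge.
From /n/ at 5 rightward: 6 /i/ → [+nasal]; 7 /o/ → [+nasal]; 8 /o/ → [+nasal]; 9 /i/ → [+nasal]; 10 /k/ transparent; 11 /w/ → [+nasal]; 12 /o/ → [+nasal]; 13 /n/ is itself a trigger — this domain ends here.
From /n/ at 5 leftward: 4 /k/ transparent; 3 /w/ → [+nasal]; 2 /n/ is itself a trigger — this domain ends here.
From /n/ at 13 rightward: 14 /i/ → [+nasal]; 15 /n/ is itself a trigger — this domain ends here.
From /n/ at 13 leftward: 12 /o/ → [+nasal]; 11 /w/ → [+nasal]; 10 /k/ transparent; 9 /i/ → [+nasal]; 8 /o/ → [+nasal]; 7 /o/ → [+nasal]; 6 /i/ → [+nasal]; 5 /n/ is itself a trigger — this domain ends here.
From /n/ at 15 rightward: 16 /w/ → [+nasal]; 17 /f/ blocks.
From /n/ at 15 leftward: 14 /i/ → [+nasal]; 13 /n/ is itself a trigger — this domain ends here.
[+nasal] positions on the surface: 2 3 5 6 7 8 9 11 12 13 14 15 16.

k n~ w~ k n~ i~ o~ o~ i~ k w~ o~ n~ i~ n~ w~ f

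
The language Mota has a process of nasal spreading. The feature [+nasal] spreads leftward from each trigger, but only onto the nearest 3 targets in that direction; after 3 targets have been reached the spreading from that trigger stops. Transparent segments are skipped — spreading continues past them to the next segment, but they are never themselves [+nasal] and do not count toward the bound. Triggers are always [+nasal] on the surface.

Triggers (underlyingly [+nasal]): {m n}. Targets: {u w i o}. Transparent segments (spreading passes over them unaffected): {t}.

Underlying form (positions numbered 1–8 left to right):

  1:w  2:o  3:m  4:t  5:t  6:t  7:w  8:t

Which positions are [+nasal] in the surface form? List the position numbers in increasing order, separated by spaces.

1 2 3

From /m/ at 3 leftward: 2 /o/ → [+nasal]; 1 /w/ → [+nasal]; word edge.
Target with no active source: position 7 stays [-nasal].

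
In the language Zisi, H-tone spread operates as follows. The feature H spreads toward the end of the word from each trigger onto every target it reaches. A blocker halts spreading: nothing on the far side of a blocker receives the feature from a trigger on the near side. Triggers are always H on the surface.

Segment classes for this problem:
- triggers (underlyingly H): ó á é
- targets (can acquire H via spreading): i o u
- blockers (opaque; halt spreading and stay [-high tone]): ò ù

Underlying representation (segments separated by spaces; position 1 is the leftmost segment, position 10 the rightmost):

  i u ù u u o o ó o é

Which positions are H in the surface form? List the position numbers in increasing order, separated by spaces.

8 9 10

From /ó/ at 8 rightward: 9 /o/ → H; 10 /é/ is itself a trigger — this domain ends here.
From /é/ at 10 rightward: word edge.
Targets with no active source: positions 1 2 4 5 6 7 stay [-high tone].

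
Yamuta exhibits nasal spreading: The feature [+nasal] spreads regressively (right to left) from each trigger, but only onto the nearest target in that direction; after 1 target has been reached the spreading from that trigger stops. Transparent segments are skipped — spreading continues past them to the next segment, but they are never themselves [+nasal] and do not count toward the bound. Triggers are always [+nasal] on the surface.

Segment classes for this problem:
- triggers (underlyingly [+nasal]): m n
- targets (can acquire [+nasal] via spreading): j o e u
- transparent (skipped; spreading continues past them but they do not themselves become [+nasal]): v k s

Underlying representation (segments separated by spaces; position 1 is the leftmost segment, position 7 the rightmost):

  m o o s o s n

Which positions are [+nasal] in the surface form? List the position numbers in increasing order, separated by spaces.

1 5 7

From /m/ at 1 leftward: word edge.
From /n/ at 7 leftward: 6 /s/ transparent; 5 /o/ → [+nasal]; bound reached.
Targets with no active source: positions 2 3 stay [-nasal].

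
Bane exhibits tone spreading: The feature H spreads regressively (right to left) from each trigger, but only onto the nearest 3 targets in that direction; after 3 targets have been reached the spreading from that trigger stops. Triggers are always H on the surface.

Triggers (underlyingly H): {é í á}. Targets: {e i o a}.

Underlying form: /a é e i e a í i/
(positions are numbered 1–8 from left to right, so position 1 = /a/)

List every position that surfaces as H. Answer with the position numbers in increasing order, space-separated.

From /é/ at 2 leftward: 1 /a/ → H; word edge.
From /í/ at 7 leftward: 6 /a/ → H; 5 /e/ → H; 4 /i/ → H; bound reached.
Targets with no active source: positions 3 8 stay [-high tone].

1 2 4 5 6 7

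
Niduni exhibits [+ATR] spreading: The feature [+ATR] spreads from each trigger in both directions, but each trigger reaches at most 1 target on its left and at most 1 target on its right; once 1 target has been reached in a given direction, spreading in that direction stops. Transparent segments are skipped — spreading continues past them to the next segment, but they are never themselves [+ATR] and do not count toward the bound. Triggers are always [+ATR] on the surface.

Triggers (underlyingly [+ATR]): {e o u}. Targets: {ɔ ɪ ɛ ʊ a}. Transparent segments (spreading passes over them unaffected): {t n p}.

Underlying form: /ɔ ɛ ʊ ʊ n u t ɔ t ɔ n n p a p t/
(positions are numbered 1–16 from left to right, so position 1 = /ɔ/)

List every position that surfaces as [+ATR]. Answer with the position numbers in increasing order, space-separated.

4 6 8

From /u/ at 6 rightward: 7 /t/ transparent; 8 /ɔ/ → [+ATR]; bound reached.
From /u/ at 6 leftward: 5 /n/ transparent; 4 /ʊ/ → [+ATR]; bound reached.
Targets with no active source: positions 1 2 3 10 14 stay [-ATR].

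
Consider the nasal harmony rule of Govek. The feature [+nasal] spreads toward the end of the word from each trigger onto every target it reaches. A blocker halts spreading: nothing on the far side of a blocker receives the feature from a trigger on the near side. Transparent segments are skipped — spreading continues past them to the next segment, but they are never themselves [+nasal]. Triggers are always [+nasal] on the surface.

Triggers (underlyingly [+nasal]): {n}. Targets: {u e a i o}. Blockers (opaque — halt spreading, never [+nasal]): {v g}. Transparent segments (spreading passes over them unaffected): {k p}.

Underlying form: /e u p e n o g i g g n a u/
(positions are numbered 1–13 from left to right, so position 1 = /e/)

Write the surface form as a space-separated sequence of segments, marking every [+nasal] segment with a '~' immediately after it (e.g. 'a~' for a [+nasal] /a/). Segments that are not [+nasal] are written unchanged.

e u p e n~ o~ g i g g n~ a~ u~

From /n/ at 5 rightward: 6 /o/ → [+nasal]; 7 /g/ blocks.
From /n/ at 11 rightward: 12 /a/ → [+nasal]; 13 /u/ → [+nasal]; word edge.
Targets with no active source: positions 1 2 4 8 stay [-nasal].
[+nasal] positions on the surface: 5 6 11 12 13.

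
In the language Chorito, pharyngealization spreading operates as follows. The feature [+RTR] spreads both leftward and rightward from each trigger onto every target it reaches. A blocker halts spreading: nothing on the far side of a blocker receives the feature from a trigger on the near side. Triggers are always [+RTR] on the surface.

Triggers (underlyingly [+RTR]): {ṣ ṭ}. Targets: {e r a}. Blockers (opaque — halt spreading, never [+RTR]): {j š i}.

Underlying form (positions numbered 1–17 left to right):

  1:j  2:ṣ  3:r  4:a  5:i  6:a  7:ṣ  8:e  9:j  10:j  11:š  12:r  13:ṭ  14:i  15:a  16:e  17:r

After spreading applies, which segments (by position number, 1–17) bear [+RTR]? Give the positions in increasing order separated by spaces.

From /ṣ/ at 2 rightward: 3 /r/ → [+RTR]; 4 /a/ → [+RTR]; 5 /i/ blocks.
From /ṣ/ at 2 leftward: 1 /j/ blocks.
From /ṣ/ at 7 rightward: 8 /e/ → [+RTR]; 9 /j/ blocks.
From /ṣ/ at 7 leftward: 6 /a/ → [+RTR]; 5 /i/ blocks.
From /ṭ/ at 13 rightward: 14 /i/ blocks.
From /ṭ/ at 13 leftward: 12 /r/ → [+RTR]; 11 /š/ blocks.
Targets with no active source: positions 15 16 17 stay [-emphatic].

2 3 4 6 7 8 12 13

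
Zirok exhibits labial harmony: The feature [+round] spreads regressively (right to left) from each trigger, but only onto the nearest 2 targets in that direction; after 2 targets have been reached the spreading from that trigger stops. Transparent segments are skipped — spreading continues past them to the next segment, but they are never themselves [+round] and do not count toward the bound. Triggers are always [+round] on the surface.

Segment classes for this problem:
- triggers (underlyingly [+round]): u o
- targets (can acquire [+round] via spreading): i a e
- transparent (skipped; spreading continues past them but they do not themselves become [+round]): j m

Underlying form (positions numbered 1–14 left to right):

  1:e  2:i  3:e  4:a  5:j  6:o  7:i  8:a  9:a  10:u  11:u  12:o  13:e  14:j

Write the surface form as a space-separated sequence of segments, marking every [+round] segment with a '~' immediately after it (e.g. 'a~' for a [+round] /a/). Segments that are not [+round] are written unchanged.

From /o/ at 6 leftward: 5 /j/ transparent; 4 /a/ → [+round]; 3 /e/ → [+round]; bound reached.
From /u/ at 10 leftward: 9 /a/ → [+round]; 8 /a/ → [+round]; bound reached.
From /u/ at 11 leftward: 10 /u/ is itself a trigger — this domain ends here.
From /o/ at 12 leftward: 11 /u/ is itself a trigger — this domain ends here.
Targets with no active source: positions 1 2 7 13 stay [-round].
[+round] positions on the surface: 3 4 6 8 9 10 11 12.

e i e~ a~ j o~ i a~ a~ u~ u~ o~ e j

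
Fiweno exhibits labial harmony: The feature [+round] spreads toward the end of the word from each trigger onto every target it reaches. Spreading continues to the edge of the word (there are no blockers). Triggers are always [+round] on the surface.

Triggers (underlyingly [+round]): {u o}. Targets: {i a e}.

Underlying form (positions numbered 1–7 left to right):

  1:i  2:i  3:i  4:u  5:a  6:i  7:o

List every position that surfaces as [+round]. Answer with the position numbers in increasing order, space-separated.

From /u/ at 4 rightward: 5 /a/ → [+round]; 6 /i/ → [+round]; 7 /o/ is itself a trigger — this domain ends here.
From /o/ at 7 rightward: word edge.
Targets with no active source: positions 1 2 3 stay [-round].

4 5 6 7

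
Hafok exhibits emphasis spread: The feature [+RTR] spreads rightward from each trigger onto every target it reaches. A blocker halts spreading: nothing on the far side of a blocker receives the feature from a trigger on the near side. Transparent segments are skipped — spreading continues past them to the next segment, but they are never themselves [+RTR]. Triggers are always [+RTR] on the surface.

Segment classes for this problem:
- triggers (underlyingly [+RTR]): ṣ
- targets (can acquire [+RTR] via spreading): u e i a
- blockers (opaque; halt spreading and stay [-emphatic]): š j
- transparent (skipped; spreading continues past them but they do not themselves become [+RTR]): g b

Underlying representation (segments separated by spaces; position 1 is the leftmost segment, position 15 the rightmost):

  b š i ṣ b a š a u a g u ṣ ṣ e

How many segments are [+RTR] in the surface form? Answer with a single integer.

From /ṣ/ at 4 rightward: 5 /b/ transparent; 6 /a/ → [+RTR]; 7 /š/ blocks.
From /ṣ/ at 13 rightward: 14 /ṣ/ is itself a trigger — this domain ends here.
From /ṣ/ at 14 rightward: 15 /e/ → [+RTR]; word edge.
Targets with no active source: positions 3 8 9 10 12 stay [-emphatic].
[+RTR] positions on the surface: 4 6 13 14 15.

5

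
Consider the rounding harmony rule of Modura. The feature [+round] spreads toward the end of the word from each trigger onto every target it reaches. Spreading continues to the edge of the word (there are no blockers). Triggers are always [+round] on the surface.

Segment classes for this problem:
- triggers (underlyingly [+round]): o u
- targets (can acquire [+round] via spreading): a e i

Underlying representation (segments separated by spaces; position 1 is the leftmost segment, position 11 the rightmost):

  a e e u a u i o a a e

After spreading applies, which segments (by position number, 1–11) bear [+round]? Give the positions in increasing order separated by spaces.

From /u/ at 4 rightward: 5 /a/ → [+round]; 6 /u/ is itself a trigger — this domain ends here.
From /u/ at 6 rightward: 7 /i/ → [+round]; 8 /o/ is itself a trigger — this domain ends here.
From /o/ at 8 rightward: 9 /a/ → [+round]; 10 /a/ → [+round]; 11 /e/ → [+round]; word edge.
Targets with no active source: positions 1 2 3 stay [-round].

4 5 6 7 8 9 10 11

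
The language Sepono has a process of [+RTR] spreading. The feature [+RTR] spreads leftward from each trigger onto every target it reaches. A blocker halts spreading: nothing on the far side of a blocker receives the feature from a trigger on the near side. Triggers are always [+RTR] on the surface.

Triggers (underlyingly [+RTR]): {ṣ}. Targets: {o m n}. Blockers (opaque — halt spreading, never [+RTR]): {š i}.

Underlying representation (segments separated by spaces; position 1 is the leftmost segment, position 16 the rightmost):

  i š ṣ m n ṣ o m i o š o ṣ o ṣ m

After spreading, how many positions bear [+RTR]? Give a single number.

From /ṣ/ at 3 leftward: 2 /š/ blocks.
From /ṣ/ at 6 leftward: 5 /n/ → [+RTR]; 4 /m/ → [+RTR]; 3 /ṣ/ is itself a trigger — this domain ends here.
From /ṣ/ at 13 leftward: 12 /o/ → [+RTR]; 11 /š/ blocks.
From /ṣ/ at 15 leftward: 14 /o/ → [+RTR]; 13 /ṣ/ is itself a trigger — this domain ends here.
Targets with no active source: positions 7 8 10 16 stay [-emphatic].
[+RTR] positions on the surface: 3 4 5 6 12 13 14 15.

8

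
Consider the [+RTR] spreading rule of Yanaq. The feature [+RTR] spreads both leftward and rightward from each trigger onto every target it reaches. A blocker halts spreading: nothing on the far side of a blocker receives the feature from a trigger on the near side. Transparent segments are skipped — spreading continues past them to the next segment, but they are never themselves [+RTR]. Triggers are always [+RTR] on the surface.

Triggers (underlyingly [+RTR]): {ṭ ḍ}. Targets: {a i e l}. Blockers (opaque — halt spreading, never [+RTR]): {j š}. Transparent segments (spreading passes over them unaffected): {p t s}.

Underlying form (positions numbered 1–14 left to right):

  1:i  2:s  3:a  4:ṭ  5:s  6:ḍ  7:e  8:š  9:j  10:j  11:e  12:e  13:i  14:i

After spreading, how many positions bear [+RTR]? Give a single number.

5

From /ṭ/ at 4 rightward: 5 /s/ transparent; 6 /ḍ/ is itself a trigger — this domain ends here.
From /ṭ/ at 4 leftward: 3 /a/ → [+RTR]; 2 /s/ transparent; 1 /i/ → [+RTR]; word edge.
From /ḍ/ at 6 rightward: 7 /e/ → [+RTR]; 8 /š/ blocks.
From /ḍ/ at 6 leftward: 5 /s/ transparent; 4 /ṭ/ is itself a trigger — this domain ends here.
Targets with no active source: positions 11 12 13 14 stay [-emphatic].
[+RTR] positions on the surface: 1 3 4 6 7.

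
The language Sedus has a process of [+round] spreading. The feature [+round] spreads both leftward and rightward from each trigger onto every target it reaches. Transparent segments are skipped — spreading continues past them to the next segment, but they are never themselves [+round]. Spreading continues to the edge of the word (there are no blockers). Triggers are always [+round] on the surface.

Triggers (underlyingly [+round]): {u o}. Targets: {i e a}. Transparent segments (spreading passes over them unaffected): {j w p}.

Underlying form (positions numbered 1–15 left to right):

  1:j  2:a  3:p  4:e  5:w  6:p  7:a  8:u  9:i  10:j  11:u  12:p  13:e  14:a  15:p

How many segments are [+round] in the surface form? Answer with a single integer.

8

From /u/ at 8 rightward: 9 /i/ → [+round]; 10 /j/ transparent; 11 /u/ is itself a trigger — this domain ends here.
From /u/ at 8 leftward: 7 /a/ → [+round]; 6 /p/ transparent; 5 /w/ transparent; 4 /e/ → [+round]; 3 /p/ transparent; 2 /a/ → [+round]; 1 /j/ transparent; word edge.
From /u/ at 11 rightward: 12 /p/ transparent; 13 /e/ → [+round]; 14 /a/ → [+round]; 15 /p/ transparent; word edge.
From /u/ at 11 leftward: 10 /j/ transparent; 9 /i/ → [+round]; 8 /u/ is itself a trigger — this domain ends here.
[+round] positions on the surface: 2 4 7 8 9 11 13 14.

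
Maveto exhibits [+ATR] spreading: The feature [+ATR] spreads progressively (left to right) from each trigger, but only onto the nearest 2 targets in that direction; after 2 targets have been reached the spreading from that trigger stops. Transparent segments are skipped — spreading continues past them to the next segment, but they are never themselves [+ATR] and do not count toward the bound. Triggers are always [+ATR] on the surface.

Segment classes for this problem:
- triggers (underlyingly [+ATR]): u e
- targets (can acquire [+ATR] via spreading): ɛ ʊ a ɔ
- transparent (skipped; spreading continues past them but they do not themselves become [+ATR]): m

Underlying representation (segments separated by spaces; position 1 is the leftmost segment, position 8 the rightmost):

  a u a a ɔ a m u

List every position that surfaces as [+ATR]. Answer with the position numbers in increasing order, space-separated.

From /u/ at 2 rightward: 3 /a/ → [+ATR]; 4 /a/ → [+ATR]; bound reached.
From /u/ at 8 rightward: word edge.
Targets with no active source: positions 1 5 6 stay [-ATR].

2 3 4 8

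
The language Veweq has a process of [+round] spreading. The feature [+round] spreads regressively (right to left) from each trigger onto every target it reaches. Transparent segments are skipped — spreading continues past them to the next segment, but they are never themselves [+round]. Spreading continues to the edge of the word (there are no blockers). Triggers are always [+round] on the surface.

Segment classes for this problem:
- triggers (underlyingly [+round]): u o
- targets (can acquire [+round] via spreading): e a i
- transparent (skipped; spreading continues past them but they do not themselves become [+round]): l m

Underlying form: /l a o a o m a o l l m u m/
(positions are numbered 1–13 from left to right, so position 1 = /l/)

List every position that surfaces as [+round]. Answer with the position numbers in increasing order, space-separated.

From /o/ at 3 leftward: 2 /a/ → [+round]; 1 /l/ transparent; word edge.
From /o/ at 5 leftward: 4 /a/ → [+round]; 3 /o/ is itself a trigger — this domain ends here.
From /o/ at 8 leftward: 7 /a/ → [+round]; 6 /m/ transparent; 5 /o/ is itself a trigger — this domain ends here.
From /u/ at 12 leftward: 11 /m/ transparent; 10 /l/ transparent; 9 /l/ transparent; 8 /o/ is itself a trigger — this domain ends here.

2 3 4 5 7 8 12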